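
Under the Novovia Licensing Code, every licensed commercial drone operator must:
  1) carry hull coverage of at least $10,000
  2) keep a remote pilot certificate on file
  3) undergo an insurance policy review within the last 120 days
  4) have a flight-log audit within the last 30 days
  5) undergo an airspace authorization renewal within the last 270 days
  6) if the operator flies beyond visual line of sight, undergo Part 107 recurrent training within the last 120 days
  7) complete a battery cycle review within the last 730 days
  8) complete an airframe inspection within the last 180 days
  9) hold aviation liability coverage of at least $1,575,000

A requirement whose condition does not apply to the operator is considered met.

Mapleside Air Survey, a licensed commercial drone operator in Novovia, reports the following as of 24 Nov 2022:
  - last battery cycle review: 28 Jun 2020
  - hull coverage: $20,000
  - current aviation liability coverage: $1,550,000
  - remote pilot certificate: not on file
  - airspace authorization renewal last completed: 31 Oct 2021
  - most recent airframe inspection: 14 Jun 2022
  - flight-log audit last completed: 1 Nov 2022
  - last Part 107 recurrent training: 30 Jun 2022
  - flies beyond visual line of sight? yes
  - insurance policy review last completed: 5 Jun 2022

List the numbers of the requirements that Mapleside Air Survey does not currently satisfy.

1. hull coverage $20,000 ≥ $10,000 → met
2. remote pilot certificate absent → not met
3. insurance policy review 172 days ago vs limit 120 → not met
4. flight-log audit 23 days ago vs limit 30 → met
5. airspace authorization renewal 389 days ago vs limit 270 → not met
6. condition 'flies beyond visual line of sight' holds; Part 107 recurrent training 147 days ago vs limit 120 → not met
7. battery cycle review 879 days ago vs limit 730 → not met
8. airframe inspection 163 days ago vs limit 180 → met
9. aviation liability coverage $1,550,000 < $1,575,000 → not met
Not met: 2, 3, 5, 6, 7, 9

2, 3, 5, 6, 7, 9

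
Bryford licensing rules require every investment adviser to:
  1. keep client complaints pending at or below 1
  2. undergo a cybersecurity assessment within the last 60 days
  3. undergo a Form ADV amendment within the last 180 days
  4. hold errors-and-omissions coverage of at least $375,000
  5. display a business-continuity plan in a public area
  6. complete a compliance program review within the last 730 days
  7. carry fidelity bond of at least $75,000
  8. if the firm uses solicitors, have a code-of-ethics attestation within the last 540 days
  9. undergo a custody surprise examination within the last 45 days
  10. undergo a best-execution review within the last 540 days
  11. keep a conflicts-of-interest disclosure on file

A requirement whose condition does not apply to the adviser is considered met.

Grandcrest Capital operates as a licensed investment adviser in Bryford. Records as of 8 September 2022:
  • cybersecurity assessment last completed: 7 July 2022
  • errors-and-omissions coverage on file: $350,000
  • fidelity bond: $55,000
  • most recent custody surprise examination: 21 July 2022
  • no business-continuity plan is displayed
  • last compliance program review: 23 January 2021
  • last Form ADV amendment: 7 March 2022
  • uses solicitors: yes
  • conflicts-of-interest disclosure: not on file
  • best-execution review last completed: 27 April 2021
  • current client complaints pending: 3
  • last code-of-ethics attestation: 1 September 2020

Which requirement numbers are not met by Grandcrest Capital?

1. client complaints pending 3 > 1 → not met
2. cybersecurity assessment 63 days ago vs limit 60 → not met
3. Form ADV amendment 185 days ago vs limit 180 → not met
4. errors-and-omissions coverage $350,000 < $375,000 → not met
5. business-continuity plan absent → not met
6. compliance program review 593 days ago vs limit 730 → met
7. fidelity bond $55,000 < $75,000 → not met
8. condition 'uses solicitors' holds; code-of-ethics attestation 737 days ago vs limit 540 → not met
9. custody surprise examination 49 days ago vs limit 45 → not met
10. best-execution review 499 days ago vs limit 540 → met
11. conflicts-of-interest disclosure absent → not met
Not met: 1, 2, 3, 4, 5, 7, 8, 9, 11

1, 2, 3, 4, 5, 7, 8, 9, 11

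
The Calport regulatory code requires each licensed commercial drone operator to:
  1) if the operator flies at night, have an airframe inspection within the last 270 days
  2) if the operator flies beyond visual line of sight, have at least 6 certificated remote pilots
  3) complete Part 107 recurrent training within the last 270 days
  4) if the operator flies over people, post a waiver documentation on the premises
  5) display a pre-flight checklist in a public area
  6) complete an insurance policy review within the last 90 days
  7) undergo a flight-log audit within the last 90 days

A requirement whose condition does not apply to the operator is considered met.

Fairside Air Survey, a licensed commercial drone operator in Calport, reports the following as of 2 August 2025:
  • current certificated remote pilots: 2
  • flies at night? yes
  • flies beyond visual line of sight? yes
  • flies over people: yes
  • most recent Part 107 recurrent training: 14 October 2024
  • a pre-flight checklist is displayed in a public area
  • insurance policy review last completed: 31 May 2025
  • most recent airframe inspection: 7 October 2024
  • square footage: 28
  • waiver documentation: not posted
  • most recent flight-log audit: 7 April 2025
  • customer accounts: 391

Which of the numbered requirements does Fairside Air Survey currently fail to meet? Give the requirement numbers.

1. condition 'flies at night' holds; airframe inspection 299 days ago vs limit 270 → not met
2. condition 'flies beyond visual line of sight' holds; certificated remote pilots 2 < 6 → not met
3. Part 107 recurrent training 292 days ago vs limit 270 → not met
4. condition 'flies over people' holds; waiver documentation absent → not met
5. pre-flight checklist present → met
6. insurance policy review 63 days ago vs limit 90 → met
7. flight-log audit 117 days ago vs limit 90 → not met
Not met: 1, 2, 3, 4, 7

1, 2, 3, 4, 7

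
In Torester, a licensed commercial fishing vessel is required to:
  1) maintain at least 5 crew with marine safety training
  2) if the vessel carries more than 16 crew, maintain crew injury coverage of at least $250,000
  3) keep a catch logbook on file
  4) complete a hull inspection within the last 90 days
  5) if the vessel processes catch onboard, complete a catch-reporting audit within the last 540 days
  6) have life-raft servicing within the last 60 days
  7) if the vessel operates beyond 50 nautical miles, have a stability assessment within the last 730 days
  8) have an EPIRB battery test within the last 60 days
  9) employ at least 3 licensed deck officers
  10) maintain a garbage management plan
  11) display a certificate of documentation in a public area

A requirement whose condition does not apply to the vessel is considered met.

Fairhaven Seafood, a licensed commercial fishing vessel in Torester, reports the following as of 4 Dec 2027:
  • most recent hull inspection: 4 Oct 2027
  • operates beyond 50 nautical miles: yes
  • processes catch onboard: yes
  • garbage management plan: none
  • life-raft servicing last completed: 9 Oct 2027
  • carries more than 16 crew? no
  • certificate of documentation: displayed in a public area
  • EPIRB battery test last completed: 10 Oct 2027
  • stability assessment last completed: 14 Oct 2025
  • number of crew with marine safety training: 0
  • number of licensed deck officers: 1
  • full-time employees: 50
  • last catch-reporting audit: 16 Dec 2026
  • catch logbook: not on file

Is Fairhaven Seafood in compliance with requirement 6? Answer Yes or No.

6. life-raft servicing 56 days ago vs limit 60 → met

Yes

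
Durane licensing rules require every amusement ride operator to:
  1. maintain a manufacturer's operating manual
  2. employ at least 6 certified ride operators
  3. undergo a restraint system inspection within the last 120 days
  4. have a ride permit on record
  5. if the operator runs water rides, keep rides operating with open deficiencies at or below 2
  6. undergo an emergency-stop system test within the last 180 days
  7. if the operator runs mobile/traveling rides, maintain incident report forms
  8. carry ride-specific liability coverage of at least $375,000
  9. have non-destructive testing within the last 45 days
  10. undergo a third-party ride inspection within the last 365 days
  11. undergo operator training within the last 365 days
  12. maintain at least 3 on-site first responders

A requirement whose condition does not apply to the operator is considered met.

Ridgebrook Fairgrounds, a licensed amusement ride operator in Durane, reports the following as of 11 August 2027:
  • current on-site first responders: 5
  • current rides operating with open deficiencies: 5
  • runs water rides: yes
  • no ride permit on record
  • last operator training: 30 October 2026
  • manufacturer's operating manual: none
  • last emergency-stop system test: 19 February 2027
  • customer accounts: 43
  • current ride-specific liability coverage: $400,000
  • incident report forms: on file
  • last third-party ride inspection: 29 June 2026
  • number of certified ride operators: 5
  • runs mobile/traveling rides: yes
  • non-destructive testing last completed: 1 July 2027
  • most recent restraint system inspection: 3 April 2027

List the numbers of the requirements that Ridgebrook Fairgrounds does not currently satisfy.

1, 2, 3, 4, 5, 10

1. manufacturer's operating manual absent → not met
2. certified ride operators 5 < 6 → not met
3. restraint system inspection 130 days ago vs limit 120 → not met
4. ride permit absent → not met
5. condition 'runs water rides' holds; rides operating with open deficiencies 5 > 2 → not met
6. emergency-stop system test 173 days ago vs limit 180 → met
7. condition 'runs mobile/traveling rides' holds; incident report forms present → met
8. ride-specific liability coverage $400,000 ≥ $375,000 → met
9. non-destructive testing 41 days ago vs limit 45 → met
10. third-party ride inspection 408 days ago vs limit 365 → not met
11. operator training 285 days ago vs limit 365 → met
12. on-site first responders 5 ≥ 3 → met
Not met: 1, 2, 3, 4, 5, 10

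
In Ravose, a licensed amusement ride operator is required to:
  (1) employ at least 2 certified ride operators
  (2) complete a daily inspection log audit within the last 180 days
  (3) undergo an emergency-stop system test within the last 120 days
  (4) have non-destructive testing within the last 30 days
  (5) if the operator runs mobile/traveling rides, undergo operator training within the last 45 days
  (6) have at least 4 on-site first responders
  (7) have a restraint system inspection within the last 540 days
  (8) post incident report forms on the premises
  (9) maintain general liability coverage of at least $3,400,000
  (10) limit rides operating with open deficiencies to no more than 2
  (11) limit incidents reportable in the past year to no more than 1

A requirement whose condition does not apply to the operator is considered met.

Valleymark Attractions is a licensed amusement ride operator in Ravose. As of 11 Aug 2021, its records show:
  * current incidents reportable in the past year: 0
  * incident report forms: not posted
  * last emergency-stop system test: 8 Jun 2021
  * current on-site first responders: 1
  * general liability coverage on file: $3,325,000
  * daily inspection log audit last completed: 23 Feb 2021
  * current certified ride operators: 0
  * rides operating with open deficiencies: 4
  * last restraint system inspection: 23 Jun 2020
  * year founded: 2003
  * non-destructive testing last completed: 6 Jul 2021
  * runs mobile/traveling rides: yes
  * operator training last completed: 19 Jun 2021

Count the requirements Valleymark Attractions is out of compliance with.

1. certified ride operators 0 < 2 → not met
2. daily inspection log audit 169 days ago vs limit 180 → met
3. emergency-stop system test 64 days ago vs limit 120 → met
4. non-destructive testing 36 days ago vs limit 30 → not met
5. condition 'runs mobile/traveling rides' holds; operator training 53 days ago vs limit 45 → not met
6. on-site first responders 1 < 4 → not met
7. restraint system inspection 414 days ago vs limit 540 → met
8. incident report forms absent → not met
9. general liability coverage $3,325,000 < $3,400,000 → not met
10. rides operating with open deficiencies 4 > 2 → not met
11. incidents reportable in the past year 0 ≤ 1 → met
Not met: 7 of 11

7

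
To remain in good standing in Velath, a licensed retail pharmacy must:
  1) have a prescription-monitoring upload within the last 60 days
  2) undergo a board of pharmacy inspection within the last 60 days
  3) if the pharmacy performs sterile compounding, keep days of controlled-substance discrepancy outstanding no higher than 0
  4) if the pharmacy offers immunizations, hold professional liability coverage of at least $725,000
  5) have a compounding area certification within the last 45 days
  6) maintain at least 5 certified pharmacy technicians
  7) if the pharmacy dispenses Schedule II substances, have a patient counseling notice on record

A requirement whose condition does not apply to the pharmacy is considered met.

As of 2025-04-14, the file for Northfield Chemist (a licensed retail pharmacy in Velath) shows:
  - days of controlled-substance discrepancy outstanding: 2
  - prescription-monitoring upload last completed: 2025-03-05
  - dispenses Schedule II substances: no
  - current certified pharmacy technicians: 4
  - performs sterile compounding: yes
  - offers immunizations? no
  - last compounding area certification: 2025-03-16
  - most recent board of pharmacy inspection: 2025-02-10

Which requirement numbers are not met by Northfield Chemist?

1. prescription-monitoring upload 40 days ago vs limit 60 → met
2. board of pharmacy inspection 63 days ago vs limit 60 → not met
3. condition 'performs sterile compounding' holds; days of controlled-substance discrepancy outstanding 2 > 0 → not met
4. condition 'offers immunizations' does not hold → requirement n/a → met
5. compounding area certification 29 days ago vs limit 45 → met
6. certified pharmacy technicians 4 < 5 → not met
7. condition 'dispenses Schedule II substances' does not hold → requirement n/a → met
Not met: 2, 3, 6

2, 3, 6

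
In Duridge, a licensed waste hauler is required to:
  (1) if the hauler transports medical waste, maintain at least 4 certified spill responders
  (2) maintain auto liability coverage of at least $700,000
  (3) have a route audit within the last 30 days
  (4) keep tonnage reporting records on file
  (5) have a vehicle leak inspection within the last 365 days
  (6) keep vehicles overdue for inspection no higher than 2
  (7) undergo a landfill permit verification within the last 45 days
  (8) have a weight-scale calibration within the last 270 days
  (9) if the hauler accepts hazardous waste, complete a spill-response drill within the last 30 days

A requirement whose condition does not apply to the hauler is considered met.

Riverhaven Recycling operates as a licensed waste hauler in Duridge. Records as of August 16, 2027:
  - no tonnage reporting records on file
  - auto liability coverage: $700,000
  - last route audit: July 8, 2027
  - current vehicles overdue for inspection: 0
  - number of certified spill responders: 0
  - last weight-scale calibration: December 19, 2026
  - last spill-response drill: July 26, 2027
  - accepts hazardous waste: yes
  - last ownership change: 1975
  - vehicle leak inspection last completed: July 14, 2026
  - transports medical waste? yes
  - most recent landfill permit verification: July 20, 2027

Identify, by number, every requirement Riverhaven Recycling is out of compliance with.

1. condition 'transports medical waste' holds; certified spill responders 0 < 4 → not met
2. auto liability coverage $700,000 ≥ $700,000 → met
3. route audit 39 days ago vs limit 30 → not met
4. tonnage reporting records absent → not met
5. vehicle leak inspection 398 days ago vs limit 365 → not met
6. vehicles overdue for inspection 0 ≤ 2 → met
7. landfill permit verification 27 days ago vs limit 45 → met
8. weight-scale calibration 240 days ago vs limit 270 → met
9. condition 'accepts hazardous waste' holds; spill-response drill 21 days ago vs limit 30 → met
Not met: 1, 3, 4, 5

1, 3, 4, 5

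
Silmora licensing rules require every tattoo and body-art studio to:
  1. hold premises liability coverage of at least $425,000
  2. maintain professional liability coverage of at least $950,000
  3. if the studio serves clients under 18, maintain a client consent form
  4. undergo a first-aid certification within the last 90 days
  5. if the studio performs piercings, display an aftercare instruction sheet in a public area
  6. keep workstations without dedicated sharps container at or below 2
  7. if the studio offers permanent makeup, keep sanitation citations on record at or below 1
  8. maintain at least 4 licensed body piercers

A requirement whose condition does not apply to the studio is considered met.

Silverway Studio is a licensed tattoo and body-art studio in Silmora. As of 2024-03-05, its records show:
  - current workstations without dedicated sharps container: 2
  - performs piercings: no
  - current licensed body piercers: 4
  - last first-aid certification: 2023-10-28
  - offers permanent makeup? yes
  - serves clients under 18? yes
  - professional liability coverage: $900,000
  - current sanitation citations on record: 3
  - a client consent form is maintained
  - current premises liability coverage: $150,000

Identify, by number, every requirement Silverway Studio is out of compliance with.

1, 2, 4, 7

1. premises liability coverage $150,000 < $425,000 → not met
2. professional liability coverage $900,000 < $950,000 → not met
3. condition 'serves clients under 18' holds; client consent form present → met
4. first-aid certification 129 days ago vs limit 90 → not met
5. condition 'performs piercings' does not hold → requirement n/a → met
6. workstations without dedicated sharps container 2 ≤ 2 → met
7. condition 'offers permanent makeup' holds; sanitation citations on record 3 > 1 → not met
8. licensed body piercers 4 ≥ 4 → met
Not met: 1, 2, 4, 7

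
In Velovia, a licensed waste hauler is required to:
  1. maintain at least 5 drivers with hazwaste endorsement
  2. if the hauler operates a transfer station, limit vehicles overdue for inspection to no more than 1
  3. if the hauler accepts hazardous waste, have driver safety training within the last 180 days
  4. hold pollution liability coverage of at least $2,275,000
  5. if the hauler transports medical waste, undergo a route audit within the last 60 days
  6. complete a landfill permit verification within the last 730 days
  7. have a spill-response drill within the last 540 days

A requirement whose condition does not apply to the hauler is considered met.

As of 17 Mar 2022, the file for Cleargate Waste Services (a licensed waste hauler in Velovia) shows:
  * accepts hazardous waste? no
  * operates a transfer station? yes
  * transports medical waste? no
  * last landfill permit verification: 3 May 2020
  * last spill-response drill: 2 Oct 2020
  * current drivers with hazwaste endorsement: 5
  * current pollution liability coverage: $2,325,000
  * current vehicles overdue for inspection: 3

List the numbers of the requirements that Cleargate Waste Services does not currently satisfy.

2

1. drivers with hazwaste endorsement 5 ≥ 5 → met
2. condition 'operates a transfer station' holds; vehicles overdue for inspection 3 > 1 → not met
3. condition 'accepts hazardous waste' does not hold → requirement n/a → met
4. pollution liability coverage $2,325,000 ≥ $2,275,000 → met
5. condition 'transports medical waste' does not hold → requirement n/a → met
6. landfill permit verification 683 days ago vs limit 730 → met
7. spill-response drill 531 days ago vs limit 540 → met
Not met: 2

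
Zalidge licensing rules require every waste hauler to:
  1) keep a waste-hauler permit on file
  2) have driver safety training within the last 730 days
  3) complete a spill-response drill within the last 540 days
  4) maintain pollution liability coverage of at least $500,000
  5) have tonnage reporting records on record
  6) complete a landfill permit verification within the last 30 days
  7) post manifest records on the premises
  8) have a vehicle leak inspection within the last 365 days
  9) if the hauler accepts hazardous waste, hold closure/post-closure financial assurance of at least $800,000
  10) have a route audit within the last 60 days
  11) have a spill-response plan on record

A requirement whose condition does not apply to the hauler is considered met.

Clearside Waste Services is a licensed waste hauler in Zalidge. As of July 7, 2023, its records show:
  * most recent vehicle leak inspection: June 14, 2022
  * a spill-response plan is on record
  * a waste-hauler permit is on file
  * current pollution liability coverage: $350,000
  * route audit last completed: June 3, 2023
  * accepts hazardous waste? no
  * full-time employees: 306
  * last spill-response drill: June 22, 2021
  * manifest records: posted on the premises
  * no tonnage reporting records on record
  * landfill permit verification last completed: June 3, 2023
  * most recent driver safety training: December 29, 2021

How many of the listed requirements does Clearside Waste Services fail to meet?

5

1. waste-hauler permit present → met
2. driver safety training 555 days ago vs limit 730 → met
3. spill-response drill 745 days ago vs limit 540 → not met
4. pollution liability coverage $350,000 < $500,000 → not met
5. tonnage reporting records absent → not met
6. landfill permit verification 34 days ago vs limit 30 → not met
7. manifest records present → met
8. vehicle leak inspection 388 days ago vs limit 365 → not met
9. condition 'accepts hazardous waste' does not hold → requirement n/a → met
10. route audit 34 days ago vs limit 60 → met
11. spill-response plan present → met
Not met: 5 of 11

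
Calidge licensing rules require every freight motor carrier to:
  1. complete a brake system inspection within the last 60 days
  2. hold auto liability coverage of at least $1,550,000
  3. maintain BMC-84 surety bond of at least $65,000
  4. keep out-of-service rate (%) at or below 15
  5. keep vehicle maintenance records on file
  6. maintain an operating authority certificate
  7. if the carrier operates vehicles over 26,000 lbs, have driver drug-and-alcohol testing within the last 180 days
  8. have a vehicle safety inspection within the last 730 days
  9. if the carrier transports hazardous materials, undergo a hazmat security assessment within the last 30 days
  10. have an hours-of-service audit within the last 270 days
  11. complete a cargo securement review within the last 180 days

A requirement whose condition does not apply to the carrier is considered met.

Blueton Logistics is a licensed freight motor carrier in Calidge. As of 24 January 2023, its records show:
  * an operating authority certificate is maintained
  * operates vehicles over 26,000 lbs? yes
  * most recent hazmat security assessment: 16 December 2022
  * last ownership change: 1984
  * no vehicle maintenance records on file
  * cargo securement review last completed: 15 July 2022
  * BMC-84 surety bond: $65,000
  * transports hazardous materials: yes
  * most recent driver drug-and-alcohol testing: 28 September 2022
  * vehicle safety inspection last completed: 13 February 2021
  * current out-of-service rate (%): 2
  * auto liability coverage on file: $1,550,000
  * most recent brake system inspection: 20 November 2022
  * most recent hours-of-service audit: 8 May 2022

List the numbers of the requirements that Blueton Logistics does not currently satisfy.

1, 5, 9, 11

1. brake system inspection 65 days ago vs limit 60 → not met
2. auto liability coverage $1,550,000 ≥ $1,550,000 → met
3. BMC-84 surety bond $65,000 ≥ $65,000 → met
4. out-of-service rate (%) 2 ≤ 15 → met
5. vehicle maintenance records absent → not met
6. operating authority certificate present → met
7. condition 'operates vehicles over 26,000 lbs' holds; driver drug-and-alcohol testing 118 days ago vs limit 180 → met
8. vehicle safety inspection 710 days ago vs limit 730 → met
9. condition 'transports hazardous materials' holds; hazmat security assessment 39 days ago vs limit 30 → not met
10. hours-of-service audit 261 days ago vs limit 270 → met
11. cargo securement review 193 days ago vs limit 180 → not met
Not met: 1, 5, 9, 11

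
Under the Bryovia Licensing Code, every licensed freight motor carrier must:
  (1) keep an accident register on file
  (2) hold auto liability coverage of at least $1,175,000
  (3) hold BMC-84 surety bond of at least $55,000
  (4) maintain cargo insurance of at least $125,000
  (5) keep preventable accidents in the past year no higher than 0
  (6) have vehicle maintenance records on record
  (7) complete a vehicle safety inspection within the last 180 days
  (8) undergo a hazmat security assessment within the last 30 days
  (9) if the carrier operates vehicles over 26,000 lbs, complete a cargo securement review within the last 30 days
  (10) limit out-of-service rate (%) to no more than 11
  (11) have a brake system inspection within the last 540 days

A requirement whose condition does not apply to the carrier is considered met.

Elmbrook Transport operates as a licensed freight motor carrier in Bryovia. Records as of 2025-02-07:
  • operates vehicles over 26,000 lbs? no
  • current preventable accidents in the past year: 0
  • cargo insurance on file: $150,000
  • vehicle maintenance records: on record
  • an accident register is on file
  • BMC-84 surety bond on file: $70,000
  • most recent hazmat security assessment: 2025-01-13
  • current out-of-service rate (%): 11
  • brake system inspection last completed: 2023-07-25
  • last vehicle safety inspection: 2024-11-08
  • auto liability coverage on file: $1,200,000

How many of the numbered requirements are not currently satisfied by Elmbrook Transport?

1

1. accident register present → met
2. auto liability coverage $1,200,000 ≥ $1,175,000 → met
3. BMC-84 surety bond $70,000 ≥ $55,000 → met
4. cargo insurance $150,000 ≥ $125,000 → met
5. preventable accidents in the past year 0 ≤ 0 → met
6. vehicle maintenance records present → met
7. vehicle safety inspection 91 days ago vs limit 180 → met
8. hazmat security assessment 25 days ago vs limit 30 → met
9. condition 'operates vehicles over 26,000 lbs' does not hold → requirement n/a → met
10. out-of-service rate (%) 11 ≤ 11 → met
11. brake system inspection 563 days ago vs limit 540 → not met
Not met: 1 of 11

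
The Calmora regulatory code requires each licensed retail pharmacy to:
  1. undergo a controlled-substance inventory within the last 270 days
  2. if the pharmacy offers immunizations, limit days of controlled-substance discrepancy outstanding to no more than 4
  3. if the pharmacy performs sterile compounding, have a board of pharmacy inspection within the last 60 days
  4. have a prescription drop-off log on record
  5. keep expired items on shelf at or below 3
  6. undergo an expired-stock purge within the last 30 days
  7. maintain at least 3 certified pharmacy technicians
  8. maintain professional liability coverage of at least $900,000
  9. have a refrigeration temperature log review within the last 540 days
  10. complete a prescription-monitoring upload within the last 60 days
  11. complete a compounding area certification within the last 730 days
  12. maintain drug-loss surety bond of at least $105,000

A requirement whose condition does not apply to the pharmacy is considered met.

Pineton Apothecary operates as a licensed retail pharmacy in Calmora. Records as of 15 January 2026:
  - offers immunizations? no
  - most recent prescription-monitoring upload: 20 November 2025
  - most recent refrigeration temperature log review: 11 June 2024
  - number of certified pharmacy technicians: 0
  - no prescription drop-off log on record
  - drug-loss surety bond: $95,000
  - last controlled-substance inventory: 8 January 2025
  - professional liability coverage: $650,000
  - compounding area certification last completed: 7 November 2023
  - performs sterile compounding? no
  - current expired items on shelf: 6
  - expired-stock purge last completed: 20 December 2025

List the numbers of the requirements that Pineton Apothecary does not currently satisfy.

1. controlled-substance inventory 372 days ago vs limit 270 → not met
2. condition 'offers immunizations' does not hold → requirement n/a → met
3. condition 'performs sterile compounding' does not hold → requirement n/a → met
4. prescription drop-off log absent → not met
5. expired items on shelf 6 > 3 → not met
6. expired-stock purge 26 days ago vs limit 30 → met
7. certified pharmacy technicians 0 < 3 → not met
8. professional liability coverage $650,000 < $900,000 → not met
9. refrigeration temperature log review 583 days ago vs limit 540 → not met
10. prescription-monitoring upload 56 days ago vs limit 60 → met
11. compounding area certification 800 days ago vs limit 730 → not met
12. drug-loss surety bond $95,000 < $105,000 → not met
Not met: 1, 4, 5, 7, 8, 9, 11, 12

1, 4, 5, 7, 8, 9, 11, 12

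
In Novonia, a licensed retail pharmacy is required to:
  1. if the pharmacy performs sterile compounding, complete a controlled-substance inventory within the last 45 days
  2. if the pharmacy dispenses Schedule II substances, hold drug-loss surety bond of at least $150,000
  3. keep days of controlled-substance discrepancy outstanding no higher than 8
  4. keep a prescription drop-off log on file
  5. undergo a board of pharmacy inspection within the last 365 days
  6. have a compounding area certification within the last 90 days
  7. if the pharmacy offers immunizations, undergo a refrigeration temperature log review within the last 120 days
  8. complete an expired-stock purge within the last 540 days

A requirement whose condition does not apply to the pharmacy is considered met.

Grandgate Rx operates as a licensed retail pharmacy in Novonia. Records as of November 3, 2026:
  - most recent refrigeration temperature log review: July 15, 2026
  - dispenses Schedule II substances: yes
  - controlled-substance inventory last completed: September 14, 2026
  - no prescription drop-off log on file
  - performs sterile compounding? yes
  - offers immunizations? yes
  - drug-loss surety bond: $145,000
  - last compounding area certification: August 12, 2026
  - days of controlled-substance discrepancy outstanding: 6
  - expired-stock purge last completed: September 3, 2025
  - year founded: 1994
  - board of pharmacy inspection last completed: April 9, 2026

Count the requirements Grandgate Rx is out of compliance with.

3

1. condition 'performs sterile compounding' holds; controlled-substance inventory 50 days ago vs limit 45 → not met
2. condition 'dispenses Schedule II substances' holds; drug-loss surety bond $145,000 < $150,000 → not met
3. days of controlled-substance discrepancy outstanding 6 ≤ 8 → met
4. prescription drop-off log absent → not met
5. board of pharmacy inspection 208 days ago vs limit 365 → met
6. compounding area certification 83 days ago vs limit 90 → met
7. condition 'offers immunizations' holds; refrigeration temperature log review 111 days ago vs limit 120 → met
8. expired-stock purge 426 days ago vs limit 540 → met
Not met: 3 of 8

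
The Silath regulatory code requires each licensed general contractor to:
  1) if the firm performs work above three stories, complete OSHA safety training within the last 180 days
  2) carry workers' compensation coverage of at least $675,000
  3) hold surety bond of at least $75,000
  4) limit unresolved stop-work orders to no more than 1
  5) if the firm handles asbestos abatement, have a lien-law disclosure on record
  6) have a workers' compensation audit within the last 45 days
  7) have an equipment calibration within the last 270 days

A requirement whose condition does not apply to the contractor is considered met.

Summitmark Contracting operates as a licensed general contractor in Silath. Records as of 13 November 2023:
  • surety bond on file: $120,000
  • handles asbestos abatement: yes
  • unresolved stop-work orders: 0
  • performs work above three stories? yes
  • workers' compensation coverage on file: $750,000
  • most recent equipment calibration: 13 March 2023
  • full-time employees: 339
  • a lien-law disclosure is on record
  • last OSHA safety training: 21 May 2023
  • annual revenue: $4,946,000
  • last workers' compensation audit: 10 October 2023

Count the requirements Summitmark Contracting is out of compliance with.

0

1. condition 'performs work above three stories' holds; OSHA safety training 176 days ago vs limit 180 → met
2. workers' compensation coverage $750,000 ≥ $675,000 → met
3. surety bond $120,000 ≥ $75,000 → met
4. unresolved stop-work orders 0 ≤ 1 → met
5. condition 'handles asbestos abatement' holds; lien-law disclosure present → met
6. workers' compensation audit 34 days ago vs limit 45 → met
7. equipment calibration 245 days ago vs limit 270 → met
Not met: 0 of 7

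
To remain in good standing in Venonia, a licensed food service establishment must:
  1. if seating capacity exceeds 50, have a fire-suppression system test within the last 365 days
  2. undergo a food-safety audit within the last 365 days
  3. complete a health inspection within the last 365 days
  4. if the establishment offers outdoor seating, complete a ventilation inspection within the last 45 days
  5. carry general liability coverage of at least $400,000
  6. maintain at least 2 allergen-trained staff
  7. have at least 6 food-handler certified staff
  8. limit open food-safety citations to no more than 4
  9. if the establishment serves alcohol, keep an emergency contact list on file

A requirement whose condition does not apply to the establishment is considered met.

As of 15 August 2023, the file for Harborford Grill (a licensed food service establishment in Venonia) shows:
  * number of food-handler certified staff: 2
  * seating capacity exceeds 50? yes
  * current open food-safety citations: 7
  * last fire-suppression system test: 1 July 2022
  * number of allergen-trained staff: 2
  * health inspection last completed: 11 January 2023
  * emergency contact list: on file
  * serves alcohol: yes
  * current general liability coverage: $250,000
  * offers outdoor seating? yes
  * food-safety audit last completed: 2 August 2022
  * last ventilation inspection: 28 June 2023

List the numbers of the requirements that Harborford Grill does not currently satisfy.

1, 2, 4, 5, 7, 8

1. condition 'seating capacity exceeds 50' holds; fire-suppression system test 410 days ago vs limit 365 → not met
2. food-safety audit 378 days ago vs limit 365 → not met
3. health inspection 216 days ago vs limit 365 → met
4. condition 'offers outdoor seating' holds; ventilation inspection 48 days ago vs limit 45 → not met
5. general liability coverage $250,000 < $400,000 → not met
6. allergen-trained staff 2 ≥ 2 → met
7. food-handler certified staff 2 < 6 → not met
8. open food-safety citations 7 > 4 → not met
9. condition 'serves alcohol' holds; emergency contact list present → met
Not met: 1, 2, 4, 5, 7, 8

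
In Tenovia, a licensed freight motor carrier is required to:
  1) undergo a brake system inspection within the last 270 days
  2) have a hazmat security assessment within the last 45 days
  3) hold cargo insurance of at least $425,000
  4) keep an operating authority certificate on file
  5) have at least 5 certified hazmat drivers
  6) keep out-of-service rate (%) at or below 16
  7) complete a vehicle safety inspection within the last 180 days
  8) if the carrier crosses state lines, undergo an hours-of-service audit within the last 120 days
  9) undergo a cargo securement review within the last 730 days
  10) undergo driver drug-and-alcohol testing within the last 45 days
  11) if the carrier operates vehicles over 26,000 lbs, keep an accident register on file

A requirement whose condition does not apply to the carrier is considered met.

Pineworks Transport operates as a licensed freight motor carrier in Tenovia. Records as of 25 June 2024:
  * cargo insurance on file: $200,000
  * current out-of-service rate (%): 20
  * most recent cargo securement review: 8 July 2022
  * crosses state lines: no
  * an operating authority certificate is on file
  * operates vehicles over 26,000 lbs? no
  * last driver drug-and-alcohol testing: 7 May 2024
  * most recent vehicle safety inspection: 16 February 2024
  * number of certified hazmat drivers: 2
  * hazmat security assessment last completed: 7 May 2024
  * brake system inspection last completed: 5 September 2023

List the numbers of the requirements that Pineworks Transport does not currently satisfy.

1, 2, 3, 5, 6, 10

1. brake system inspection 294 days ago vs limit 270 → not met
2. hazmat security assessment 49 days ago vs limit 45 → not met
3. cargo insurance $200,000 < $425,000 → not met
4. operating authority certificate present → met
5. certified hazmat drivers 2 < 5 → not met
6. out-of-service rate (%) 20 > 16 → not met
7. vehicle safety inspection 130 days ago vs limit 180 → met
8. condition 'crosses state lines' does not hold → requirement n/a → met
9. cargo securement review 718 days ago vs limit 730 → met
10. driver drug-and-alcohol testing 49 days ago vs limit 45 → not met
11. condition 'operates vehicles over 26,000 lbs' does not hold → requirement n/a → met
Not met: 1, 2, 3, 5, 6, 10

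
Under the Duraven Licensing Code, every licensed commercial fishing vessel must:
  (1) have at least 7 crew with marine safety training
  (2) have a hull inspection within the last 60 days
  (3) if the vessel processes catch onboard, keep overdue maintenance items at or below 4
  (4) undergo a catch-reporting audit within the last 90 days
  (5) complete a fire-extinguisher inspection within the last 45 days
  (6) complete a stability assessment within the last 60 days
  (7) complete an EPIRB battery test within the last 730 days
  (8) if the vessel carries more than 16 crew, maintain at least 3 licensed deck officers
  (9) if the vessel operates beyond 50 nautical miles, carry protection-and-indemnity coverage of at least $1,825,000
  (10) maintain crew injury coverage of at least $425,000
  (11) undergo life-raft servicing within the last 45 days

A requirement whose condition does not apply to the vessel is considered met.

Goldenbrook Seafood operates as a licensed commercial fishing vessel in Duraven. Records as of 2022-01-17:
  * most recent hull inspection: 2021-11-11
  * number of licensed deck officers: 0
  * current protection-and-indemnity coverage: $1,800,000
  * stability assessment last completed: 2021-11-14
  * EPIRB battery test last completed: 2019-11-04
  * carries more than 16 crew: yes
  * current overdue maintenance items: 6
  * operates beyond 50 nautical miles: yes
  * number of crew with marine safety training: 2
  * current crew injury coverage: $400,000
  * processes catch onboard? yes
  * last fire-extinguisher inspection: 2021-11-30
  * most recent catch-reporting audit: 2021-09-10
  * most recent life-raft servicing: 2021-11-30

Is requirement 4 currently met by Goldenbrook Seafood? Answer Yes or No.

4. catch-reporting audit 129 days ago vs limit 90 → not met

No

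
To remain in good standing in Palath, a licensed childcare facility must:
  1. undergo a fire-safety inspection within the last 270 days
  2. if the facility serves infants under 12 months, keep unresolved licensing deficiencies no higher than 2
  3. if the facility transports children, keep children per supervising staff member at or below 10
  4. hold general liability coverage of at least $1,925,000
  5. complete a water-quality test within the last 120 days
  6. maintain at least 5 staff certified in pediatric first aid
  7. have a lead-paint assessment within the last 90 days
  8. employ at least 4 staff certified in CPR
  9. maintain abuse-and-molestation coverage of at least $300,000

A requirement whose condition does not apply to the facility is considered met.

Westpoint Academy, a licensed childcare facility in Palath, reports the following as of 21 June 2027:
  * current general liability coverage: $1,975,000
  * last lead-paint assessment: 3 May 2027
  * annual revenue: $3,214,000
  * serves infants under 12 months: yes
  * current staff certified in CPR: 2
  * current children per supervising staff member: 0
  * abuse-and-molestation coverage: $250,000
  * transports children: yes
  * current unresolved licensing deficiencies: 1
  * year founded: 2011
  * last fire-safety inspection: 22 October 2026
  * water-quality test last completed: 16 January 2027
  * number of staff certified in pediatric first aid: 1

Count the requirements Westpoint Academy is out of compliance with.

1. fire-safety inspection 242 days ago vs limit 270 → met
2. condition 'serves infants under 12 months' holds; unresolved licensing deficiencies 1 ≤ 2 → met
3. condition 'transports children' holds; children per supervising staff member 0 ≤ 10 → met
4. general liability coverage $1,975,000 ≥ $1,925,000 → met
5. water-quality test 156 days ago vs limit 120 → not met
6. staff certified in pediatric first aid 1 < 5 → not met
7. lead-paint assessment 49 days ago vs limit 90 → met
8. staff certified in CPR 2 < 4 → not met
9. abuse-and-molestation coverage $250,000 < $300,000 → not met
Not met: 4 of 9

4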